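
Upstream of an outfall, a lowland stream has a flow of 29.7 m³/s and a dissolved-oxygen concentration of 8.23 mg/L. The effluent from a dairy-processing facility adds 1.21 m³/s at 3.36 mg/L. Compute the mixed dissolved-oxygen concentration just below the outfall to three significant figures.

8.04 mg/L

Flow-weighted mixing: C = (Q_r C_r + Q_w C_w)/(Q_r + Q_w)
= (29.7×8.23 + 1.21×3.36)/(29.7 + 1.21) = 248.5/30.91 = 8.039 mg/L.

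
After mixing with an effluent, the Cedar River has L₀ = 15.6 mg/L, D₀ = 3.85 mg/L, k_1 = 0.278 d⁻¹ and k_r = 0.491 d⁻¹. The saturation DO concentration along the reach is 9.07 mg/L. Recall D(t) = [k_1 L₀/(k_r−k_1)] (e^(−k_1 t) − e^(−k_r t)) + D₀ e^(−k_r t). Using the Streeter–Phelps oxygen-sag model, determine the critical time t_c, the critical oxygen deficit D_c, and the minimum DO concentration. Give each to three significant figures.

t_c = [1/(k_r−k_1)] ln[(k_r/k_1)(1 − D₀(k_r−k_1)/(k_1 L₀))]
= [1/(0.491−0.278)] ln[(0.491/0.278)(1 − 3.85×0.2130/(0.278×15.6))]
= (1/0.2130) ln[1.766 × 0.8109] = 4.695 × ln(1.432) = 4.695 × 0.3592 = 1.686 d.
L(t_c) = L₀ e^(−k_1 t_c) = 15.6 × 0.6257 = 9.761 mg/L, and at the critical point k_r D_c = k_1 L, so D_c = (0.278/0.491) × 9.761 = 5.527 mg/L.
Minimum DO = C_s − D_c = 9.07 − 5.527 = 3.543 mg/L.

t_c ≈ 1.69 d; D_c ≈ 5.53 mg/L; min DO ≈ 3.54 mg/L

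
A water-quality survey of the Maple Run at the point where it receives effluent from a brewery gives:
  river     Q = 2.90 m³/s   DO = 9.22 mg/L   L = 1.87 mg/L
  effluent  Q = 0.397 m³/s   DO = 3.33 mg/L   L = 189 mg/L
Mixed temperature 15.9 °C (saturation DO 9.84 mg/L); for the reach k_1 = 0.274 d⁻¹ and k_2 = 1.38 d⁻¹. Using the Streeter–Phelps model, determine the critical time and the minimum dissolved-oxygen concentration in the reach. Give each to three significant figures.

t_c ≈ 1.24 d; minimum DO ≈ 6.39 mg/L

Mixed DO = (2.90×9.22 + 0.397×3.33)/(2.90+0.397) = 28.06/3.297 = 8.511 mg/L.
Mixed L₀ = (2.90×1.87 + 0.397×189)/(3.297) = 80.46/3.297 = 24.40 mg/L.
Initial deficit D₀ = C_s − DO₀ = 9.84 − 8.511 = 1.329 mg/L.
t_c = (1/1.106) ln[(1.38/0.274)(1 − 1.329×1.106/(0.274×24.40))] = 0.9042 × ln(3.929) = 1.237 d.
D_c = (0.274/1.38) × 24.40 × e^(−0.274×1.237) = 0.1986 × 24.40 × 0.7125 = 3.452 mg/L.
Minimum DO = 9.84 − 3.452 = 6.388 mg/L.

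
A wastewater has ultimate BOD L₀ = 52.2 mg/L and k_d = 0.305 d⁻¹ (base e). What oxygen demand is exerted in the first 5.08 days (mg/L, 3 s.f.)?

y ≈ 41.1 mg/L

y_t = L₀(1 − e^(−k_d t)) = 52.2 × (1 − e^(−0.305×5.08))
= 52.2 × (1 − 0.2124) = 52.2 × 0.7876 = 41.11 mg/L.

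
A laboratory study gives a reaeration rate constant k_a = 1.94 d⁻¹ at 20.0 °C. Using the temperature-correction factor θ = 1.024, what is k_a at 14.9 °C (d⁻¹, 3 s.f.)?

k_a(T₂) = k_a(T₁) · θ^(T₂−T₁) = 1.94 × 1.024^(14.9−20.0)
= 1.94 × 1.024^-5.10 = 1.94 × 0.8861 = 1.719 d⁻¹.

k_a ≈ 1.72 d⁻¹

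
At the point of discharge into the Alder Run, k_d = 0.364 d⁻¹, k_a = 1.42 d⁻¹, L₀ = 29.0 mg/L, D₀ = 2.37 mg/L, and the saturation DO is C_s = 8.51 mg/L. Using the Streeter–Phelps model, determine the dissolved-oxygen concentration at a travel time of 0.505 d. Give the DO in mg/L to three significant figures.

DO ≈ 3.92 mg/L

k_d L₀/(k_a−k_d) = 0.364×29.0/(1.42−0.364) = 10.56/1.056 = 9.996 mg/L.
e^(−k_d t) = e^(−0.364×0.5050) = 0.8321; e^(−k_a t) = e^(−1.42×0.5050) = 0.4882.
D = 9.996 × (0.8321 − 0.4882) + 2.37 × 0.4882 = 3.438 + 1.157 = 4.595 mg/L.
DO = C_s − D = 8.51 − 4.595 = 3.915 mg/L.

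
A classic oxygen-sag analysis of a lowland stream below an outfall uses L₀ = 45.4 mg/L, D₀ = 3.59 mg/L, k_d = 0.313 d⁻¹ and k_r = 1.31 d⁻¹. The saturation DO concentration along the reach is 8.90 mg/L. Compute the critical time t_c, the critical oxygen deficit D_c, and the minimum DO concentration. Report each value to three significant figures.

t_c = [1/(k_r−k_d)] ln[(k_r/k_d)(1 − D₀(k_r−k_d)/(k_d L₀))]
= [1/(1.31−0.313)] ln[(1.31/0.313)(1 − 3.59×0.9970/(0.313×45.4))]
= (1/0.9970) ln[4.185 × 0.7481] = 1.003 × ln(3.131) = 1.003 × 1.141 = 1.145 d.
L(t_c) = L₀ e^(−k_d t_c) = 45.4 × 0.6988 = 31.73 mg/L, and at the critical point k_r D_c = k_d L, so D_c = (0.313/1.31) × 31.73 = 7.581 mg/L.
Minimum DO = C_s − D_c = 8.90 − 7.581 = 1.319 mg/L.

t_c ≈ 1.14 d; D_c ≈ 7.58 mg/L; min DO ≈ 1.32 mg/L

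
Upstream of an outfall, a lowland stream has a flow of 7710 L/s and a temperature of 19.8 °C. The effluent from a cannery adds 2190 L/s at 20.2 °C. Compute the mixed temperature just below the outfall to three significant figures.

Flow-weighted mixing: C = (Q_r C_r + Q_w C_w)/(Q_r + Q_w)
= (7710×19.8 + 2190×20.2)/(7710 + 2190) = 196900/9900 = 19.89 °C.

19.9 °C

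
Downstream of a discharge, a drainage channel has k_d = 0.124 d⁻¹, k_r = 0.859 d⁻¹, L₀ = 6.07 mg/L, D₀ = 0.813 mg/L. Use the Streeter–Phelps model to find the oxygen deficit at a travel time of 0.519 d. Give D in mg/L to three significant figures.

D ≈ 0.825 mg/L

k_d L₀/(k_r−k_d) = 0.124×6.07/(0.859−0.124) = 0.7527/0.7350 = 1.024 mg/L.
e^(−k_d t) = e^(−0.124×0.5190) = 0.9377; e^(−k_r t) = e^(−0.859×0.5190) = 0.6403.
D = 1.024 × (0.9377 − 0.6403) + 0.813 × 0.6403 = 0.3045 + 0.5206 = 0.8251 mg/L.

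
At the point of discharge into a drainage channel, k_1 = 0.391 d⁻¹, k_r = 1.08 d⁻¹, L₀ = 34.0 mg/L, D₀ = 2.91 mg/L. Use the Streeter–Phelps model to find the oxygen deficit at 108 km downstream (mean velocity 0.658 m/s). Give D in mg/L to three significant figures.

Travel time t = x/v = 108 km / (0.658 m/s) = 108000 m / 0.658 m/s = 164100 s = 1.900 d.
k_1 L₀/(k_r−k_1) = 0.391×34.0/(1.08−0.391) = 13.29/0.6890 = 19.29 mg/L.
e^(−k_1 t) = e^(−0.391×1.900) = 0.4758; e^(−k_r t) = e^(−1.08×1.900) = 0.1285.
D = 19.29 × (0.4758 − 0.1285) + 2.91 × 0.1285 = 6.700 + 0.3740 = 7.074 mg/L.

D ≈ 7.07 mg/L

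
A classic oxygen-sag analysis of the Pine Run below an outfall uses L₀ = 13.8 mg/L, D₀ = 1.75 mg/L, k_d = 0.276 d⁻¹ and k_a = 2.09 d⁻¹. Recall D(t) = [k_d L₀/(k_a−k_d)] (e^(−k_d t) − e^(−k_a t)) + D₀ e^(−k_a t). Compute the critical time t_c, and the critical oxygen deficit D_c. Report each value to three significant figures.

At the critical point dD/dt = 0, so k_d L₀ e^(−k_d t) = k_a D. Substituting D(t) from the Streeter–Phelps equation and solving for t gives
t_c = ln[(k_a/k_d)(1 − D₀(k_a−k_d)/(k_d L₀))] / (k_a−k_d).
Here k_a−k_d = 1.814 d⁻¹ and 1 − D₀(k_a−k_d)/(k_d L₀) = 1 − 1.75×1.814/(0.276×13.8) = 0.1665, so
t_c = ln(7.572 × 0.1665) / 1.814 = 0.2320 / 1.814 = 0.1279 d.
D_c = (k_d/k_a) L₀ e^(−k_d t_c) = (0.276/2.09) × 13.8 × e^(−0.276×0.1279) = 0.1321 × 13.8 × 0.9653 = 1.759 mg/L.

t_c ≈ 0.128 d; D_c ≈ 1.76 mg/L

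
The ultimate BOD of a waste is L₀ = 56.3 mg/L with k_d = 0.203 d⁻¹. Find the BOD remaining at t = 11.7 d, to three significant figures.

L ≈ 5.24 mg/L

L_t = L₀ e^(−k_d t) = 56.3 × e^(−0.203×11.7) = 56.3 × 0.09301 = 5.236 mg/L.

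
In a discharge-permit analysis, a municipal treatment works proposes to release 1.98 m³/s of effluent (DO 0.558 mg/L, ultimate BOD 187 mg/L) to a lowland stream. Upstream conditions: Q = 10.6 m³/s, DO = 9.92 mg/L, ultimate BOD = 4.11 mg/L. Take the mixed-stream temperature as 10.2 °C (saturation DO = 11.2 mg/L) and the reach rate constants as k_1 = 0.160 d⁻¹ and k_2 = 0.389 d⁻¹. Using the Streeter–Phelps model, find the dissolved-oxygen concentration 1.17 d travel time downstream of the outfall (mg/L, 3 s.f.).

DO ≈ 4.97 mg/L

Mixed DO = (10.6×9.92 + 1.98×0.558)/(10.6+1.98) = 106.3/12.58 = 8.446 mg/L.
Mixed L₀ = (10.6×4.11 + 1.98×187)/(12.58) = 413.8/12.58 = 32.90 mg/L.
Initial deficit D₀ = C_s − DO₀ = 11.2 − 8.446 = 2.754 mg/L.
D(1.17) = [0.160×32.90/(0.389−0.160)](e^(−0.160×1.17) − e^(−0.389×1.17)) + 2.754 e^(−0.389×1.17)
= 22.98 × (0.8293 − 0.6344) + 2.754 × 0.6344 = 6.227 mg/L.
DO = 11.2 − 6.227 = 4.973 mg/L.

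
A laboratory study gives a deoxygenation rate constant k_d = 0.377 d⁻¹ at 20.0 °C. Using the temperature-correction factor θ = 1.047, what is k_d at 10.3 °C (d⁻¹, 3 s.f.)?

k_d ≈ 0.241 d⁻¹

k_d(T₂) = k_d(T₁) · θ^(T₂−T₁) = 0.377 × 1.047^(10.3−20.0)
= 0.377 × 1.047^-9.70 = 0.377 × 0.6405 = 0.2415 d⁻¹.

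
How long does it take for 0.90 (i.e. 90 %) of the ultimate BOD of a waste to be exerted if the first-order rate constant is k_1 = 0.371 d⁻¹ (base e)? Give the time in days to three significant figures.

t ≈ 6.21 d

y/L₀ = 1 − e^(−k_1 t) = 0.90 ⇒ e^(−k_1 t) = 0.100
t = −ln(0.100) / 0.371 = 2.303 / 0.371 = 6.206 d.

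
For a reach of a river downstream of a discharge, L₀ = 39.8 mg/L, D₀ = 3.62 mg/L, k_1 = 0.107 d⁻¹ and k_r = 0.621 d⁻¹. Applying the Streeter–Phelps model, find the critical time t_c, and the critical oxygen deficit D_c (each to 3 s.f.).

t_c ≈ 2.30 d; D_c ≈ 5.36 mg/L

t_c = [1/(k_r−k_1)] ln[(k_r/k_1)(1 − D₀(k_r−k_1)/(k_1 L₀))]
= [1/(0.621−0.107)] ln[(0.621/0.107)(1 − 3.62×0.5140/(0.107×39.8))]
= (1/0.5140) ln[5.804 × 0.5631] = 1.946 × ln(3.268) = 1.946 × 1.184 = 2.304 d.
D_c = (k_1/k_r) L₀ e^(−k_1 t_c) = (0.107/0.621) × 39.8 × e^(−0.107×2.304) = 0.1723 × 39.8 × 0.7815 = 5.359 mg/L.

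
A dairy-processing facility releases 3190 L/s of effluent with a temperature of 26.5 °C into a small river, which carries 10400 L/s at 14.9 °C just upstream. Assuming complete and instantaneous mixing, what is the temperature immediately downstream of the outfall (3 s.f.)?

Flow-weighted mixing: C = (Q_r C_r + Q_w C_w)/(Q_r + Q_w)
= (10400×14.9 + 3190×26.5)/(10400 + 3190) = 239500/13590 = 17.62 °C.

17.6 °C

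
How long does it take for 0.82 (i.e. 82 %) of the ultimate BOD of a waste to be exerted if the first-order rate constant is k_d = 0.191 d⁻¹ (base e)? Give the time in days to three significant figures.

y/L₀ = 1 − e^(−k_d t) = 0.82 ⇒ e^(−k_d t) = 0.180
t = −ln(0.180) / 0.191 = 1.715 / 0.191 = 8.978 d.

t ≈ 8.98 d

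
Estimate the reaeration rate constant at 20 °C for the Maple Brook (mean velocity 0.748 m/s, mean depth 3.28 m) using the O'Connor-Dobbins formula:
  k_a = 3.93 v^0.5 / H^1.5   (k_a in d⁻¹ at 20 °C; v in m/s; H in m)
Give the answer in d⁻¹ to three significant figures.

k_a = 3.93 × 0.748^0.5 / 3.28^1.5 = 3.93 × 0.8649 / 5.940 = 0.5722 d⁻¹.

k_a ≈ 0.572 d⁻¹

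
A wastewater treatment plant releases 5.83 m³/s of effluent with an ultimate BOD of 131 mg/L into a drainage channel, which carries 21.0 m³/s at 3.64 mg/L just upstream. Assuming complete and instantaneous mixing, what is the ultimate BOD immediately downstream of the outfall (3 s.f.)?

Flow-weighted mixing: C = (Q_r C_r + Q_w C_w)/(Q_r + Q_w)
= (21.0×3.64 + 5.83×131)/(21.0 + 5.83) = 840.2/26.83 = 31.31 mg/L.

31.3 mg/L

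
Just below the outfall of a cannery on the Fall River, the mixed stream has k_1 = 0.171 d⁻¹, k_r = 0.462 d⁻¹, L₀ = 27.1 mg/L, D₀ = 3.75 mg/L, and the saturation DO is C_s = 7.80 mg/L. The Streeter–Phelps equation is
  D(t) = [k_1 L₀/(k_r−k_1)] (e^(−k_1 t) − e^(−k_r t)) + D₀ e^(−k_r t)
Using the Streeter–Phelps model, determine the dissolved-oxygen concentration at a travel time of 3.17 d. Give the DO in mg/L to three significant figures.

k_1 L₀/(k_r−k_1) = 0.171×27.1/(0.462−0.171) = 4.634/0.2910 = 15.92 mg/L.
e^(−k_1 t) = e^(−0.171×3.170) = 0.5815; e^(−k_r t) = e^(−0.462×3.170) = 0.2312.
D = 15.92 × (0.5815 − 0.2312) + 3.75 × 0.2312 = 5.579 + 0.8669 = 6.446 mg/L.
DO = C_s − D = 7.80 − 6.446 = 1.354 mg/L.

DO ≈ 1.35 mg/L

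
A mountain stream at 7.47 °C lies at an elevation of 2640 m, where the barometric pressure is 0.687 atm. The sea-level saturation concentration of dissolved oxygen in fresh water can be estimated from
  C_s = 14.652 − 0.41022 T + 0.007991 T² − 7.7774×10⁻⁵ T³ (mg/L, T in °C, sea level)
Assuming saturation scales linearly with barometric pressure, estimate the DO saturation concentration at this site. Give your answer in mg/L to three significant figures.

At sea level: C_s = 14.652 − 0.41022×7.47 + 0.007991×7.47² − 7.7774×10⁻⁵×7.47³ = 12.00 mg/L.
Pressure correction: C_s' = 12.00 × 0.687 = 8.245 mg/L.

C_s ≈ 8.24 mg/L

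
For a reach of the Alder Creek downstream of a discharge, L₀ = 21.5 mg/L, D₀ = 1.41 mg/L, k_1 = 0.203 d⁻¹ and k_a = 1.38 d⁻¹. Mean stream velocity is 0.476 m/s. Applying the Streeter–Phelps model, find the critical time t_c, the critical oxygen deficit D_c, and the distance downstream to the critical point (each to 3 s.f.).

At the critical point dD/dt = 0, so k_1 L₀ e^(−k_1 t) = k_a D. Substituting D(t) from the Streeter–Phelps equation and solving for t gives
t_c = ln[(k_a/k_1)(1 − D₀(k_a−k_1)/(k_1 L₀))] / (k_a−k_1).
Here k_a−k_1 = 1.177 d⁻¹ and 1 − D₀(k_a−k_1)/(k_1 L₀) = 1 − 1.41×1.177/(0.203×21.5) = 0.6198, so
t_c = ln(6.798 × 0.6198) / 1.177 = 1.438 / 1.177 = 1.222 d.
D_c = (k_1/k_a) L₀ e^(−k_1 t_c) = (0.203/1.38) × 21.5 × e^(−0.203×1.222) = 0.1471 × 21.5 × 0.7803 = 2.468 mg/L.
x_c = v t_c = 0.476 m/s × 1.222 d × 86400 s/d = 50250 m ≈ 50.3 km.

t_c ≈ 1.22 d; D_c ≈ 2.47 mg/L; x_c ≈ 50.3 km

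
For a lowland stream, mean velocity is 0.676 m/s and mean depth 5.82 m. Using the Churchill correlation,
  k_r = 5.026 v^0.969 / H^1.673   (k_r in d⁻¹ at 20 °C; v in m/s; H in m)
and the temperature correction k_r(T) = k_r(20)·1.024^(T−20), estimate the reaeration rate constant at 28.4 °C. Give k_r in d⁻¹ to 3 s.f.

k_r ≈ 0.220 d⁻¹

k_r(20) = 5.026 × 0.676^0.969 / 5.82^1.673 = 5.026 × 0.6843 / 19.04 = 0.1806 d⁻¹.
k_r(28.4) = 0.1806 × 1.024^(28.4−20) = 0.1806 × 1.220 = 0.2204 d⁻¹.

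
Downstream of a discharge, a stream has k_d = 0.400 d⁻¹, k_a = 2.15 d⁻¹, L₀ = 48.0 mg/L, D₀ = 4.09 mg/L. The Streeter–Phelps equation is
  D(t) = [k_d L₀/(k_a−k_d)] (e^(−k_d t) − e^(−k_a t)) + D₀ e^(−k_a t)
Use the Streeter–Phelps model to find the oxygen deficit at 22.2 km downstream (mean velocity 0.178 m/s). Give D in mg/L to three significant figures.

Travel time t = x/v = 22.2 km / (0.178 m/s) = 22200 m / 0.178 m/s = 124700 s = 1.444 d.
k_d L₀/(k_a−k_d) = 0.400×48.0/(2.15−0.400) = 19.20/1.750 = 10.97 mg/L.
e^(−k_d t) = e^(−0.400×1.444) = 0.5614; e^(−k_a t) = e^(−2.15×1.444) = 0.04489.
D = 10.97 × (0.5614 − 0.04489) + 4.09 × 0.04489 = 5.666 + 0.1836 = 5.850 mg/L.

D ≈ 5.85 mg/L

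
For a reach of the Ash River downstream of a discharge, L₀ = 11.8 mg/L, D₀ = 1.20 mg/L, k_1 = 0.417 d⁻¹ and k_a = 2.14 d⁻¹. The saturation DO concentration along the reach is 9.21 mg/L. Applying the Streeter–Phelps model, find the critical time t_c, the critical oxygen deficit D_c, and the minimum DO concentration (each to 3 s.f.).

t_c = [1/(k_a−k_1)] ln[(k_a/k_1)(1 − D₀(k_a−k_1)/(k_1 L₀))]
= [1/(2.14−0.417)] ln[(2.14/0.417)(1 − 1.20×1.723/(0.417×11.8))]
= (1/1.723) ln[5.132 × 0.5798] = 0.5804 × ln(2.976) = 0.5804 × 1.090 = 0.6329 d.
D_c = (k_1/k_a) L₀ e^(−k_1 t_c) = (0.417/2.14) × 11.8 × e^(−0.417×0.6329) = 0.1949 × 11.8 × 0.7680 = 1.766 mg/L.
Minimum DO = C_s − D_c = 9.21 − 1.766 = 7.444 mg/L.

t_c ≈ 0.633 d; D_c ≈ 1.77 mg/L; min DO ≈ 7.44 mg/L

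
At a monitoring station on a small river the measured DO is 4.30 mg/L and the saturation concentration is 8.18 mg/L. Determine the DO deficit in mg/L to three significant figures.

D = C_s − C = 8.18 − 4.30 = 3.88 mg/L.

D ≈ 3.88 mg/L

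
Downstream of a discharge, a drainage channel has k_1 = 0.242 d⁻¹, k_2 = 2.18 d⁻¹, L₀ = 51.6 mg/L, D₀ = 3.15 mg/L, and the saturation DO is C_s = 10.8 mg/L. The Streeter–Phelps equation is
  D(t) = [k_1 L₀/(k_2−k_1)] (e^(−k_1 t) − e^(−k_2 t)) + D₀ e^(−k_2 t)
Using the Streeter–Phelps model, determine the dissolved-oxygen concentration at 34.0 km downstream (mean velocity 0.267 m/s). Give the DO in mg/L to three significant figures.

DO ≈ 6.42 mg/L

Travel time t = x/v = 34.0 km / (0.267 m/s) = 34000 m / 0.267 m/s = 127300 s = 1.474 d.
k_1 L₀/(k_2−k_1) = 0.242×51.6/(2.18−0.242) = 12.49/1.938 = 6.443 mg/L.
e^(−k_1 t) = e^(−0.242×1.474) = 0.7000; e^(−k_2 t) = e^(−2.18×1.474) = 0.04024.
D = 6.443 × (0.7000 − 0.04024) + 3.15 × 0.04024 = 4.251 + 0.1267 = 4.378 mg/L.
DO = C_s − D = 10.8 − 4.378 = 6.422 mg/L.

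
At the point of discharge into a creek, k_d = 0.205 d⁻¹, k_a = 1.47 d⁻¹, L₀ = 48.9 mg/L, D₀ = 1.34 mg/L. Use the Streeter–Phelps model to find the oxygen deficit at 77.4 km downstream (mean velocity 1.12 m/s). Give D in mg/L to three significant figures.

Travel time t = x/v = 77.4 km / (1.12 m/s) = 77400 m / 1.12 m/s = 69110 s = 0.7999 d.
k_d L₀/(k_a−k_d) = 0.205×48.9/(1.47−0.205) = 10.02/1.265 = 7.925 mg/L.
e^(−k_d t) = e^(−0.205×0.7999) = 0.8488; e^(−k_a t) = e^(−1.47×0.7999) = 0.3086.
D = 7.925 × (0.8488 − 0.3086) + 1.34 × 0.3086 = 4.281 + 0.4135 = 4.694 mg/L.

D ≈ 4.69 mg/L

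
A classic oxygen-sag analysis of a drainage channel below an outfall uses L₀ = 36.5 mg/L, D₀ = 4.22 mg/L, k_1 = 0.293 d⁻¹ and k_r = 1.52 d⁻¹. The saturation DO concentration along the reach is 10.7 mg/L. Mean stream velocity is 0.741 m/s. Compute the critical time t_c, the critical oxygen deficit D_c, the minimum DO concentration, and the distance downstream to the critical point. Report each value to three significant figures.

At the critical point dD/dt = 0, so k_1 L₀ e^(−k_1 t) = k_r D. Substituting D(t) from the Streeter–Phelps equation and solving for t gives
t_c = ln[(k_r/k_1)(1 − D₀(k_r−k_1)/(k_1 L₀))] / (k_r−k_1).
Here k_r−k_1 = 1.227 d⁻¹ and 1 − D₀(k_r−k_1)/(k_1 L₀) = 1 − 4.22×1.227/(0.293×36.5) = 0.5158, so
t_c = ln(5.188 × 0.5158) / 1.227 = 0.9843 / 1.227 = 0.8022 d.
L(t_c) = L₀ e^(−k_1 t_c) = 36.5 × 0.7905 = 28.85 mg/L, and at the critical point k_r D_c = k_1 L, so D_c = (0.293/1.52) × 28.85 = 5.562 mg/L.
Minimum DO = C_s − D_c = 10.7 − 5.562 = 5.138 mg/L.
x_c = v t_c = 0.741 m/s × 0.8022 d × 86400 s/d = 51360 m ≈ 51.4 km.

t_c ≈ 0.802 d; D_c ≈ 5.56 mg/L; min DO ≈ 5.14 mg/L; x_c ≈ 51.4 km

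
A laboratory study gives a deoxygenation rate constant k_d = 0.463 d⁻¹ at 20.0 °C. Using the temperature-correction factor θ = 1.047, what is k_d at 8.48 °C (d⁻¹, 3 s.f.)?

k_d ≈ 0.273 d⁻¹

k_d(T₂) = k_d(T₁) · θ^(T₂−T₁) = 0.463 × 1.047^(8.48−20.0)
= 0.463 × 1.047^-11.5 = 0.463 × 0.5891 = 0.2728 d⁻¹.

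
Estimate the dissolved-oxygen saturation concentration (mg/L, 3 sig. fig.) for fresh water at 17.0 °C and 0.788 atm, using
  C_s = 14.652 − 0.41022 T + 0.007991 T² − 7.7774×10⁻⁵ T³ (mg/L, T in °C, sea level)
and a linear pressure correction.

C_s ≈ 7.57 mg/L

At sea level: C_s = 14.652 − 0.41022×17.0 + 0.007991×17.0² − 7.7774×10⁻⁵×17.0³ = 9.606 mg/L.
Pressure correction: C_s' = 9.606 × 0.788 = 7.569 mg/L.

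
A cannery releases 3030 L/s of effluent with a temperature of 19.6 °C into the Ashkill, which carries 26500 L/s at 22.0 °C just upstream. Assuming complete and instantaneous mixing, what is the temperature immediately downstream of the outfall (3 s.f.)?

21.8 °C

Flow-weighted mixing: C = (Q_r C_r + Q_w C_w)/(Q_r + Q_w)
= (26500×22.0 + 3030×19.6)/(26500 + 3030) = 642400/29530 = 21.75 °C.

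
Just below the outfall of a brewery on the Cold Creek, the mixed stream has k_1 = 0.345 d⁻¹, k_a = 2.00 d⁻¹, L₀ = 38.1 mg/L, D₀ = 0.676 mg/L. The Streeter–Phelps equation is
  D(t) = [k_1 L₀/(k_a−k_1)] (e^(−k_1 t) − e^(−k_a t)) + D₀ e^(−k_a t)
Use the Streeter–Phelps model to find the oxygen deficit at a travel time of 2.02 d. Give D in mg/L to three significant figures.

D ≈ 3.83 mg/L

k_1 L₀/(k_a−k_1) = 0.345×38.1/(2.00−0.345) = 13.14/1.655 = 7.942 mg/L.
e^(−k_1 t) = e^(−0.345×2.020) = 0.4981; e^(−k_a t) = e^(−2.00×2.020) = 0.01760.
D = 7.942 × (0.4981 − 0.01760) + 0.676 × 0.01760 = 3.817 + 0.01190 = 3.828 mg/L.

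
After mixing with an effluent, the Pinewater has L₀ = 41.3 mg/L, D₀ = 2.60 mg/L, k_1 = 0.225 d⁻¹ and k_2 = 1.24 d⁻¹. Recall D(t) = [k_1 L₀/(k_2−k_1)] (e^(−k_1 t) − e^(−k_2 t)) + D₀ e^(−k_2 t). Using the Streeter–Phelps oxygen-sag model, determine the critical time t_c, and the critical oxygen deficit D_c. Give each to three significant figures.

t_c = [1/(k_2−k_1)] ln[(k_2/k_1)(1 − D₀(k_2−k_1)/(k_1 L₀))]
= [1/(1.24−0.225)] ln[(1.24/0.225)(1 − 2.60×1.015/(0.225×41.3))]
= (1/1.015) ln[5.511 × 0.7160] = 0.9852 × ln(3.946) = 0.9852 × 1.373 = 1.352 d.
D_c = (k_1/k_2) L₀ e^(−k_1 t_c) = (0.225/1.24) × 41.3 × e^(−0.225×1.352) = 0.1815 × 41.3 × 0.7376 = 5.528 mg/L.

t_c ≈ 1.35 d; D_c ≈ 5.53 mg/L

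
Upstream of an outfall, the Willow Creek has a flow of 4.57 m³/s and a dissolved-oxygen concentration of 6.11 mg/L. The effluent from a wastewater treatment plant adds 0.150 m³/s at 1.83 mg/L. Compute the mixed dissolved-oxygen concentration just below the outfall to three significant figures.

Flow-weighted mixing: C = (Q_r C_r + Q_w C_w)/(Q_r + Q_w)
= (4.57×6.11 + 0.150×1.83)/(4.57 + 0.150) = 28.20/4.720 = 5.974 mg/L.

5.97 mg/L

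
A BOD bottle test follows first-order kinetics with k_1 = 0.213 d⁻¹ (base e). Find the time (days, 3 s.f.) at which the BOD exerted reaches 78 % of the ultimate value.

t ≈ 7.11 d

y/L₀ = 1 − e^(−k_1 t) = 0.78 ⇒ e^(−k_1 t) = 0.220
t = −ln(0.220) / 0.213 = 1.514 / 0.213 = 7.109 d.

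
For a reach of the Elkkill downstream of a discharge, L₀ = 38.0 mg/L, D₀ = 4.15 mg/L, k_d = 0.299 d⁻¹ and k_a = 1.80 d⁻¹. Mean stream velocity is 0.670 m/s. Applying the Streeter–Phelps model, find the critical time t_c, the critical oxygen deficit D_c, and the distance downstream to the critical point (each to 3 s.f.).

t_c ≈ 0.667 d; D_c ≈ 5.17 mg/L; x_c ≈ 38.6 km

t_c = [1/(k_a−k_d)] ln[(k_a/k_d)(1 − D₀(k_a−k_d)/(k_d L₀))]
= [1/(1.80−0.299)] ln[(1.80/0.299)(1 − 4.15×1.501/(0.299×38.0))]
= (1/1.501) ln[6.020 × 0.4518] = 0.6662 × ln(2.720) = 0.6662 × 1.000 = 0.6665 d.
D_c = (k_d/k_a) L₀ e^(−k_d t_c) = (0.299/1.80) × 38.0 × e^(−0.299×0.6665) = 0.1661 × 38.0 × 0.8193 = 5.172 mg/L.
x_c = v t_c = 0.670 m/s × 0.6665 d × 86400 s/d = 38580 m ≈ 38.6 km.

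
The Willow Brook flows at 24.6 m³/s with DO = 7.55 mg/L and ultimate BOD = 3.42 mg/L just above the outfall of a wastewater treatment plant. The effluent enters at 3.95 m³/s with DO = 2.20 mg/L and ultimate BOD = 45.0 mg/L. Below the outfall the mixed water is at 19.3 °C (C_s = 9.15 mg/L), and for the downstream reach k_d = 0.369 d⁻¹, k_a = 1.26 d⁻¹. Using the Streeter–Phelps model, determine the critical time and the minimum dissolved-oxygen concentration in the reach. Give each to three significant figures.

Mixed DO = (24.6×7.55 + 3.95×2.20)/(24.6+3.95) = 194.4/28.55 = 6.810 mg/L.
Mixed L₀ = (24.6×3.42 + 3.95×45.0)/(28.55) = 261.9/28.55 = 9.173 mg/L.
Initial deficit D₀ = C_s − DO₀ = 9.15 − 6.810 = 2.340 mg/L.
t_c = (1/0.8910) ln[(1.26/0.369)(1 − 2.340×0.8910/(0.369×9.173))] = 1.122 × ln(1.311) = 0.3040 d.
D_c = (0.369/1.26) × 9.173 × e^(−0.369×0.3040) = 0.2929 × 9.173 × 0.8939 = 2.401 mg/L.
Minimum DO = 9.15 − 2.401 = 6.749 mg/L.

t_c ≈ 0.304 d; minimum DO ≈ 6.75 mg/L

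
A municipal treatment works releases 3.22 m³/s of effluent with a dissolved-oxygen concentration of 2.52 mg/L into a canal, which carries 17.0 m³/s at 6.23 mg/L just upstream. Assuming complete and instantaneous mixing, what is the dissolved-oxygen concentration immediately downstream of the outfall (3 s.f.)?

Flow-weighted mixing: C = (Q_r C_r + Q_w C_w)/(Q_r + Q_w)
= (17.0×6.23 + 3.22×2.52)/(17.0 + 3.22) = 114.0/20.22 = 5.639 mg/L.

5.64 mg/L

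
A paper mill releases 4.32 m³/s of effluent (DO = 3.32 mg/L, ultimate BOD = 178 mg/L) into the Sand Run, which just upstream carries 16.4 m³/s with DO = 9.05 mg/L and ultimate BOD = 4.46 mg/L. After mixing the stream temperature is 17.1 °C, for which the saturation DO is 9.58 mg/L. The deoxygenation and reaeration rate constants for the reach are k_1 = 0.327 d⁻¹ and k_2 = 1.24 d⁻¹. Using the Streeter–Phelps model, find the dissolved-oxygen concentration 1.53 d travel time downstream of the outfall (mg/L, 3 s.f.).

DO ≈ 2.68 mg/L

Mixed DO = (16.4×9.05 + 4.32×3.32)/(16.4+4.32) = 162.8/20.72 = 7.855 mg/L.
Mixed L₀ = (16.4×4.46 + 4.32×178)/(20.72) = 842.1/20.72 = 40.64 mg/L.
Initial deficit D₀ = C_s − DO₀ = 9.58 − 7.855 = 1.725 mg/L.
D(1.53) = [0.327×40.64/(1.24−0.327)](e^(−0.327×1.53) − e^(−1.24×1.53)) + 1.725 e^(−1.24×1.53)
= 14.56 × (0.6063 − 0.1500) + 1.725 × 0.1500 = 6.902 mg/L.
DO = 9.58 − 6.902 = 2.678 mg/L.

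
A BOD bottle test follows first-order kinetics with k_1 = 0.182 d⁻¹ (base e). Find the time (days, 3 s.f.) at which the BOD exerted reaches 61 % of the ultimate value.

y/L₀ = 1 − e^(−k_1 t) = 0.61 ⇒ e^(−k_1 t) = 0.390
t = −ln(0.390) / 0.182 = 0.9416 / 0.182 = 5.174 d.

t ≈ 5.17 d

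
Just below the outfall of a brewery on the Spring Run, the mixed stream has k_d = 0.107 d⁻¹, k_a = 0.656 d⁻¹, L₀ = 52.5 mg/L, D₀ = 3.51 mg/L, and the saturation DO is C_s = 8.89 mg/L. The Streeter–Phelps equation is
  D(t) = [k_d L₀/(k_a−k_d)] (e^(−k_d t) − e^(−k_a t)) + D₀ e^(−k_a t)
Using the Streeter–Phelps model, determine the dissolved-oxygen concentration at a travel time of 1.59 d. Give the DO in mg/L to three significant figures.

k_d L₀/(k_a−k_d) = 0.107×52.5/(0.656−0.107) = 5.617/0.5490 = 10.23 mg/L.
e^(−k_d t) = e^(−0.107×1.590) = 0.8436; e^(−k_a t) = e^(−0.656×1.590) = 0.3524.
D = 10.23 × (0.8436 − 0.3524) + 3.51 × 0.3524 = 5.026 + 1.237 = 6.263 mg/L.
DO = C_s − D = 8.89 − 6.263 = 2.627 mg/L.

DO ≈ 2.63 mg/L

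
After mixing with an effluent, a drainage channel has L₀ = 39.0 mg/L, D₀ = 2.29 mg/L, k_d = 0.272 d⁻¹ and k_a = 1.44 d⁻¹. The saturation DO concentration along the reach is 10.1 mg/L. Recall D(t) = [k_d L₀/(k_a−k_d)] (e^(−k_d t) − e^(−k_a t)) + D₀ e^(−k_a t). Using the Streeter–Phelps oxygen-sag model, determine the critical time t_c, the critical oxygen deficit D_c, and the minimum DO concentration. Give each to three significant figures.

t_c ≈ 1.18 d; D_c ≈ 5.35 mg/L; min DO ≈ 4.75 mg/L

t_c = [1/(k_a−k_d)] ln[(k_a/k_d)(1 − D₀(k_a−k_d)/(k_d L₀))]
= [1/(1.44−0.272)] ln[(1.44/0.272)(1 − 2.29×1.168/(0.272×39.0))]
= (1/1.168) ln[5.294 × 0.7479] = 0.8562 × ln(3.959) = 0.8562 × 1.376 = 1.178 d.
D_c = (k_d/k_a) L₀ e^(−k_d t_c) = (0.272/1.44) × 39.0 × e^(−0.272×1.178) = 0.1889 × 39.0 × 0.7258 = 5.347 mg/L.
Minimum DO = C_s − D_c = 10.1 − 5.347 = 4.753 mg/L.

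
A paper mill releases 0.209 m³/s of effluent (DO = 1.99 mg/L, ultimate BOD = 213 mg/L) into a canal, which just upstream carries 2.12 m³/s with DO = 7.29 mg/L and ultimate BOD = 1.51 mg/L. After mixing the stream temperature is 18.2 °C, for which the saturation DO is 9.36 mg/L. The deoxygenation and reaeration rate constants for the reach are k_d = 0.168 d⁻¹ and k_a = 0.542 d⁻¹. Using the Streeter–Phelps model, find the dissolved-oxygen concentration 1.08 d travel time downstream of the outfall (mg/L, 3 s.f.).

DO ≈ 5.39 mg/L

Mixed DO = (2.12×7.29 + 0.209×1.99)/(2.12+0.209) = 15.87/2.329 = 6.814 mg/L.
Mixed L₀ = (2.12×1.51 + 0.209×213)/(2.329) = 47.72/2.329 = 20.49 mg/L.
Initial deficit D₀ = C_s − DO₀ = 9.36 − 6.814 = 2.546 mg/L.
D(1.08) = [0.168×20.49/(0.542−0.168)](e^(−0.168×1.08) − e^(−0.542×1.08)) + 2.546 e^(−0.542×1.08)
= 9.203 × (0.8341 − 0.5569) + 2.546 × 0.5569 = 3.969 mg/L.
DO = 9.36 − 3.969 = 5.391 mg/L.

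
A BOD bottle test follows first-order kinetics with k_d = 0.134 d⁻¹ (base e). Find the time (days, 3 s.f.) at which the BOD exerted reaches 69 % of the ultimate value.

y/L₀ = 1 − e^(−k_d t) = 0.69 ⇒ e^(−k_d t) = 0.310
t = −ln(0.310) / 0.134 = 1.171 / 0.134 = 8.740 d.

t ≈ 8.74 d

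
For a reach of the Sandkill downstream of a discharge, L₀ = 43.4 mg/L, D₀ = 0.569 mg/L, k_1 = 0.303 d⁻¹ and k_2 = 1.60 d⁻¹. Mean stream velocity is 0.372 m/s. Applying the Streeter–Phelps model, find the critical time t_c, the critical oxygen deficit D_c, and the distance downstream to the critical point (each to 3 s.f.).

t_c ≈ 1.24 d; D_c ≈ 5.65 mg/L; x_c ≈ 39.8 km

t_c = [1/(k_2−k_1)] ln[(k_2/k_1)(1 − D₀(k_2−k_1)/(k_1 L₀))]
= [1/(1.60−0.303)] ln[(1.60/0.303)(1 − 0.569×1.297/(0.303×43.4))]
= (1/1.297) ln[5.281 × 0.9439] = 0.7710 × ln(4.984) = 0.7710 × 1.606 = 1.238 d.
L(t_c) = L₀ e^(−k_1 t_c) = 43.4 × 0.6871 = 29.82 mg/L, and at the critical point k_2 D_c = k_1 L, so D_c = (0.303/1.60) × 29.82 = 5.647 mg/L.
x_c = v t_c = 0.372 m/s × 1.238 d × 86400 s/d = 39800 m ≈ 39.8 km.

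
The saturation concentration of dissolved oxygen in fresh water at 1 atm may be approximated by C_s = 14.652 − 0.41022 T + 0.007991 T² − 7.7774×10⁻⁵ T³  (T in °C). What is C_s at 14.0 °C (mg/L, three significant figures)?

C_s = 14.652 − 0.41022×14.0 + 0.007991×14.0² − 7.7774×10⁻⁵×14.0³ = 10.26 mg/L.

C_s ≈ 10.3 mg/L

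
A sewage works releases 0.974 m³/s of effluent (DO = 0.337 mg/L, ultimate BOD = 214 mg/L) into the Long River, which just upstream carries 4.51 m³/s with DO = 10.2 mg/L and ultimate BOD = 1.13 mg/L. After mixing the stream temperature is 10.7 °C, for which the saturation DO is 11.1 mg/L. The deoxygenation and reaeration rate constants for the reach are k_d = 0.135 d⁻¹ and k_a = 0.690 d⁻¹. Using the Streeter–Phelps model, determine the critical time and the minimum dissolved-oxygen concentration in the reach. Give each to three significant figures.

t_c ≈ 2.35 d; minimum DO ≈ 5.55 mg/L

Mixed DO = (4.51×10.2 + 0.974×0.337)/(4.51+0.974) = 46.33/5.484 = 8.448 mg/L.
Mixed L₀ = (4.51×1.13 + 0.974×214)/(5.484) = 213.5/5.484 = 38.94 mg/L.
Initial deficit D₀ = C_s − DO₀ = 11.1 − 8.448 = 2.652 mg/L.
t_c = (1/0.5550) ln[(0.690/0.135)(1 − 2.652×0.5550/(0.135×38.94))] = 1.802 × ln(3.680) = 2.348 d.
D_c = (0.135/0.690) × 38.94 × e^(−0.135×2.348) = 0.1957 × 38.94 × 0.7284 = 5.549 mg/L.
Minimum DO = 11.1 − 5.549 = 5.551 mg/L.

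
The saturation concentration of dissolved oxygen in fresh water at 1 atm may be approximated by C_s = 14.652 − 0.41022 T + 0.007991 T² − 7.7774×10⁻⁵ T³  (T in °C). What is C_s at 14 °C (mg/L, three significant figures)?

C_s = 14.652 − 0.41022×14 + 0.007991×14² − 7.7774×10⁻⁵×14³ = 10.26 mg/L.

C_s ≈ 10.3 mg/L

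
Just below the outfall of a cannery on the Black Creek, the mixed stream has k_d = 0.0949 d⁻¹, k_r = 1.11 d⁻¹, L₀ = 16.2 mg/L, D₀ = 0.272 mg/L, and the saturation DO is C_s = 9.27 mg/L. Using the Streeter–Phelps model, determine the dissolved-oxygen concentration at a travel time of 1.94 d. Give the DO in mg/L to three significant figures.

k_d L₀/(k_r−k_d) = 0.0949×16.2/(1.11−0.0949) = 1.537/1.015 = 1.515 mg/L.
e^(−k_d t) = e^(−0.0949×1.940) = 0.8318; e^(−k_r t) = e^(−1.11×1.940) = 0.1161.
D = 1.515 × (0.8318 − 0.1161) + 0.272 × 0.1161 = 1.084 + 0.03158 = 1.116 mg/L.
DO = C_s − D = 9.27 − 1.116 = 8.154 mg/L.

DO ≈ 8.15 mg/L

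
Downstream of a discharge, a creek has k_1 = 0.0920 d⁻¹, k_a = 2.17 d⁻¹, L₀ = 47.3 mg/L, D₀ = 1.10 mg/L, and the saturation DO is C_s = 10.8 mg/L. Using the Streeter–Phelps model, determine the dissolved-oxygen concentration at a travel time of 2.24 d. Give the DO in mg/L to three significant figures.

DO ≈ 9.10 mg/L

k_1 L₀/(k_a−k_1) = 0.0920×47.3/(2.17−0.0920) = 4.352/2.078 = 2.094 mg/L.
e^(−k_1 t) = e^(−0.0920×2.240) = 0.8138; e^(−k_a t) = e^(−2.17×2.240) = 0.007744.
D = 2.094 × (0.8138 − 0.007744) + 1.10 × 0.007744 = 1.688 + 0.008519 = 1.696 mg/L.
DO = C_s − D = 10.8 − 1.696 = 9.104 mg/L.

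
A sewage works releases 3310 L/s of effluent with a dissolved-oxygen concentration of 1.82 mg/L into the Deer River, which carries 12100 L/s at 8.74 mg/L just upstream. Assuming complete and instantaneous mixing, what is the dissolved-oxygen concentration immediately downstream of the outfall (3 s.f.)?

7.25 mg/L

Flow-weighted mixing: C = (Q_r C_r + Q_w C_w)/(Q_r + Q_w)
= (12100×8.74 + 3310×1.82)/(12100 + 3310) = 111800/15410 = 7.254 mg/L.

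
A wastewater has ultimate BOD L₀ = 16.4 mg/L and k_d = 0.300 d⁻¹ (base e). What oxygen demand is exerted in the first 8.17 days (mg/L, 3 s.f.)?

y ≈ 15.0 mg/L

y_t = L₀(1 − e^(−k_d t)) = 16.4 × (1 − e^(−0.300×8.17))
= 16.4 × (1 − 0.08621) = 16.4 × 0.9138 = 14.99 mg/L.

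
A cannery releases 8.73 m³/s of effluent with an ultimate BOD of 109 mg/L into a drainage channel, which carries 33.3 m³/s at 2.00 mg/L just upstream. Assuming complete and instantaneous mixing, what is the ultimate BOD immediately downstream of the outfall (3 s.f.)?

24.2 mg/L

Flow-weighted mixing: C = (Q_r C_r + Q_w C_w)/(Q_r + Q_w)
= (33.3×2.00 + 8.73×109)/(33.3 + 8.73) = 1018/42.03 = 24.22 mg/L.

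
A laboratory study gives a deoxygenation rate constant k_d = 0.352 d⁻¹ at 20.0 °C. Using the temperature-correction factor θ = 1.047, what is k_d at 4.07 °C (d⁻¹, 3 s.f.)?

k_d ≈ 0.169 d⁻¹

k_d(T₂) = k_d(T₁) · θ^(T₂−T₁) = 0.352 × 1.047^(4.07−20.0)
= 0.352 × 1.047^-15.9 = 0.352 × 0.4811 = 0.1694 d⁻¹.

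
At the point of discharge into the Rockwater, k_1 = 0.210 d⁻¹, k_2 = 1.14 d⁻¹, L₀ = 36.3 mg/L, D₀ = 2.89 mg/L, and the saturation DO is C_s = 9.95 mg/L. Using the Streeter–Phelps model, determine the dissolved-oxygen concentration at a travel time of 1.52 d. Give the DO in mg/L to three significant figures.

k_1 L₀/(k_2−k_1) = 0.210×36.3/(1.14−0.210) = 7.623/0.9300 = 8.197 mg/L.
e^(−k_1 t) = e^(−0.210×1.520) = 0.7267; e^(−k_2 t) = e^(−1.14×1.520) = 0.1768.
D = 8.197 × (0.7267 − 0.1768) + 2.89 × 0.1768 = 4.508 + 0.5109 = 5.019 mg/L.
DO = C_s − D = 9.95 − 5.019 = 4.931 mg/L.

DO ≈ 4.93 mg/L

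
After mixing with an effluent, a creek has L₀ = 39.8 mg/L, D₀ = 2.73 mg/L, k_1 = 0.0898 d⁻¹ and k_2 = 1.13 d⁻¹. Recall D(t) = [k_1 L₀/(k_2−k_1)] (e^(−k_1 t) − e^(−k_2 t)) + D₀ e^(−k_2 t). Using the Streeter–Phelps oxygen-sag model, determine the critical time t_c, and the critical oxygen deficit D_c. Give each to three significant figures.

With k_2/k_1 = 12.58 and 1 − D₀(k_2−k_1)/(k_1 L₀) = 0.2055,
t_c = ln(12.58 × 0.2055) / (1.13 − 0.0898) = ln(2.585) / 1.040 = 0.9498/1.040 = 0.9131 d.
D_c = (k_1/k_2) L₀ e^(−k_1 t_c) = (0.0898/1.13) × 39.8 × e^(−0.0898×0.9131) = 0.07947 × 39.8 × 0.9213 = 2.914 mg/L.

t_c ≈ 0.913 d; D_c ≈ 2.91 mg/L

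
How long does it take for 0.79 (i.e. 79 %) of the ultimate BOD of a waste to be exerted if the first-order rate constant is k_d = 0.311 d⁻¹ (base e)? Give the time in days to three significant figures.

t ≈ 5.02 d

y/L₀ = 1 − e^(−k_d t) = 0.79 ⇒ e^(−k_d t) = 0.210
t = −ln(0.210) / 0.311 = 1.561 / 0.311 = 5.018 d.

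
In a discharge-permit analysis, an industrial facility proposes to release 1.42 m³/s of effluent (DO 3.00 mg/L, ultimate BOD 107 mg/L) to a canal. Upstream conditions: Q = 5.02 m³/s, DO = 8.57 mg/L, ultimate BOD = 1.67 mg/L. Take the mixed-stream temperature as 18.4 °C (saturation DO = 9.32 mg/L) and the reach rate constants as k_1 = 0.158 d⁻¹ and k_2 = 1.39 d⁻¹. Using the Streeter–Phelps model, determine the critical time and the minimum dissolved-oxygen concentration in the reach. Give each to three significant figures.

t_c ≈ 0.980 d; minimum DO ≈ 6.90 mg/L

Mixed DO = (5.02×8.57 + 1.42×3.00)/(5.02+1.42) = 47.28/6.440 = 7.342 mg/L.
Mixed L₀ = (5.02×1.67 + 1.42×107)/(6.440) = 160.3/6.440 = 24.89 mg/L.
Initial deficit D₀ = C_s − DO₀ = 9.32 − 7.342 = 1.978 mg/L.
t_c = (1/1.232) ln[(1.39/0.158)(1 − 1.978×1.232/(0.158×24.89))] = 0.8117 × ln(3.347) = 0.9805 d.
D_c = (0.158/1.39) × 24.89 × e^(−0.158×0.9805) = 0.1137 × 24.89 × 0.8565 = 2.424 mg/L.
Minimum DO = 9.32 − 2.424 = 6.896 mg/L.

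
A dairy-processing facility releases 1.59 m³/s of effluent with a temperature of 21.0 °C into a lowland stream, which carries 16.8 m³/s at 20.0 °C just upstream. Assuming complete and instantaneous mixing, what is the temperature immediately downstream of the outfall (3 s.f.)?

Flow-weighted mixing: C = (Q_r C_r + Q_w C_w)/(Q_r + Q_w)
= (16.8×20.0 + 1.59×21.0)/(16.8 + 1.59) = 369.4/18.39 = 20.09 °C.

20.1 °C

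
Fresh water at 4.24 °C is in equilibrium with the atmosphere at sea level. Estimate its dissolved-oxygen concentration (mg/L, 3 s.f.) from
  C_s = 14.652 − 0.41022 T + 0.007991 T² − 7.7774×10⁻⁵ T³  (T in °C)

C_s ≈ 13.1 mg/L

C_s = 14.652 − 0.41022×4.24 + 0.007991×4.24² − 7.7774×10⁻⁵×4.24³ = 13.05 mg/L.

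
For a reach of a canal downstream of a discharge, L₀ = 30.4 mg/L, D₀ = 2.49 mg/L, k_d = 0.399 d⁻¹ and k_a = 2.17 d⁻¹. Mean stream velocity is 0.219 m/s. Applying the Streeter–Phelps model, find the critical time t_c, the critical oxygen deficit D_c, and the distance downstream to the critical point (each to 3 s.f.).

t_c ≈ 0.701 d; D_c ≈ 4.23 mg/L; x_c ≈ 13.3 km

t_c = [1/(k_a−k_d)] ln[(k_a/k_d)(1 − D₀(k_a−k_d)/(k_d L₀))]
= [1/(2.17−0.399)] ln[(2.17/0.399)(1 − 2.49×1.771/(0.399×30.4))]
= (1/1.771) ln[5.439 × 0.6364] = 0.5647 × ln(3.461) = 0.5647 × 1.242 = 0.7011 d.
L(t_c) = L₀ e^(−k_d t_c) = 30.4 × 0.7560 = 22.98 mg/L, and at the critical point k_a D_c = k_d L, so D_c = (0.399/2.17) × 22.98 = 4.226 mg/L.
x_c = v t_c = 0.219 m/s × 0.7011 d × 86400 s/d = 13270 m ≈ 13.3 km.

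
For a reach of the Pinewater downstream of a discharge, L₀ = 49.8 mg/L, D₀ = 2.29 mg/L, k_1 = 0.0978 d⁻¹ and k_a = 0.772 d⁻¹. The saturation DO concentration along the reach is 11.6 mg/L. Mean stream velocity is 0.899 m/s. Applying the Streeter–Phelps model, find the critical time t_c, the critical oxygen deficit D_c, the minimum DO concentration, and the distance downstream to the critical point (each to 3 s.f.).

t_c ≈ 2.50 d; D_c ≈ 4.94 mg/L; min DO ≈ 6.66 mg/L; x_c ≈ 194 km

With k_a/k_1 = 7.894 and 1 − D₀(k_a−k_1)/(k_1 L₀) = 0.6830,
t_c = ln(7.894 × 0.6830) / (0.772 − 0.0978) = ln(5.391) / 0.6742 = 1.685/0.6742 = 2.499 d.
L(t_c) = L₀ e^(−k_1 t_c) = 49.8 × 0.7832 = 39.00 mg/L, and at the critical point k_a D_c = k_1 L, so D_c = (0.0978/0.772) × 39.00 = 4.941 mg/L.
Minimum DO = C_s − D_c = 11.6 − 4.941 = 6.659 mg/L.
x_c = v t_c = 0.899 m/s × 2.499 d × 86400 s/d = 194100 m ≈ 194 km.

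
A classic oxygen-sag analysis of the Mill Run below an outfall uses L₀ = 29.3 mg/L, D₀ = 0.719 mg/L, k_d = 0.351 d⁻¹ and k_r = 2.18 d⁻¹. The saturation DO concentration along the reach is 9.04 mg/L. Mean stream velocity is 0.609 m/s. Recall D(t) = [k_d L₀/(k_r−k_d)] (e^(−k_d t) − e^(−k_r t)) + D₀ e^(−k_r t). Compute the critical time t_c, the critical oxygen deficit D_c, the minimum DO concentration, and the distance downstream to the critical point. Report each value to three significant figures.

t_c ≈ 0.924 d; D_c ≈ 3.41 mg/L; min DO ≈ 5.63 mg/L; x_c ≈ 48.6 km

t_c = [1/(k_r−k_d)] ln[(k_r/k_d)(1 − D₀(k_r−k_d)/(k_d L₀))]
= [1/(2.18−0.351)] ln[(2.18/0.351)(1 − 0.719×1.829/(0.351×29.3))]
= (1/1.829) ln[6.211 × 0.8721] = 0.5467 × ln(5.417) = 0.5467 × 1.689 = 0.9237 d.
L(t_c) = L₀ e^(−k_d t_c) = 29.3 × 0.7231 = 21.19 mg/L, and at the critical point k_r D_c = k_d L, so D_c = (0.351/2.18) × 21.19 = 3.411 mg/L.
Minimum DO = C_s − D_c = 9.04 − 3.411 = 5.629 mg/L.
x_c = v t_c = 0.609 m/s × 0.9237 d × 86400 s/d = 48600 m ≈ 48.6 km.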